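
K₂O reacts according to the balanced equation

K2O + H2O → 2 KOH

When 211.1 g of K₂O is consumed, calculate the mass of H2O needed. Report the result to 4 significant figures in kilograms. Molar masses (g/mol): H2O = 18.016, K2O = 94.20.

n(K2O) = 211.10 g / 94.20 g/mol = 2.2410 mol.
From the equation the K2O:H2O mole ratio is 1:1, so n(H2O) = 2.2410 × 1/1 = 2.2410 mol.
Mass of H2O = 2.2410 mol × 18.016 g/mol = 40.373 g.
Converting to kg: 40.373 g = 0.04037 kg.

0.04037 kg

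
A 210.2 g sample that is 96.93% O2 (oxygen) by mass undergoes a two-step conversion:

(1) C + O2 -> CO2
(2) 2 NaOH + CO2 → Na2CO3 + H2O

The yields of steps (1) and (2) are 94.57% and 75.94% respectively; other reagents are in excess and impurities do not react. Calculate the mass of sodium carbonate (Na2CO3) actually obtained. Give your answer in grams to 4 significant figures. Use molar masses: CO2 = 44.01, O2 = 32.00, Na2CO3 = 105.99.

484.7 g

Pure O2 = 210.2 × 0.9693 = 203.75 g.
n(O2) = 203.75 / 32.00 = 6.3671 mol.
Step 1 (O2:CO2 = 1:1): theoretical n(CO2) = 6.3671 mol; at 94.57% yield, n(CO2) = 6.0214 mol.
Step 2 (CO2:Na2CO3 = 1:1): theoretical n(Na2CO3) = 6.0214 mol, so theoretical mass = 6.0214 × 105.99 = 638.20 g.
At 75.94% yield, actual mass of Na2CO3 = 638.20 × 0.7594 = 484.65 g.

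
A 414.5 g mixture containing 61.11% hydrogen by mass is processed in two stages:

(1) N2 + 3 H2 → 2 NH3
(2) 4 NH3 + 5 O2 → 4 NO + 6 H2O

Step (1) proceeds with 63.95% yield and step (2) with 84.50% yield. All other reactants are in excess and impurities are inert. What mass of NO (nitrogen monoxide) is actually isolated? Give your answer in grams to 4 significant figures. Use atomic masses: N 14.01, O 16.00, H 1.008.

Pure H2 = 414.5 × 0.6111 = 253.30 g.
M(H2) = 2(1.008) = 2.016 g/mol.
M(NO) = 14.01 + 16.00 = 30.01 g/mol.
n(H2) = 253.30 / 2.016 = 125.65 mol.
Step 1 (H2:NH3 = 3:2): theoretical n(NH3) = 83.764 mol; at 63.95% yield, n(NH3) = 53.567 mol.
Step 2 (NH3:NO = 4:4): theoretical n(NO) = 53.567 mol, so theoretical mass = 53.567 × 30.01 = 1607.5 g.
At 84.50% yield, actual mass of NO = 1607.5 × 0.8450 = 1358.4 g.

1358 g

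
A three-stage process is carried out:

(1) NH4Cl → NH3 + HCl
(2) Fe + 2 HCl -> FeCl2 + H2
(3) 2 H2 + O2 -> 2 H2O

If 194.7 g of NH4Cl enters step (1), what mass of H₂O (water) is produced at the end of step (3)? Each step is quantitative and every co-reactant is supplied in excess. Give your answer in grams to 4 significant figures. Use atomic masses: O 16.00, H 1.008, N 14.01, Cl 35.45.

32.79 g

M(NH4Cl) = 14.01 + 4(1.008) + 35.45 = 53.492 g/mol.
M(H2O) = 2(1.008) + 16.00 = 18.016 g/mol.
n(NH4Cl) = 194.7 / 53.492 = 3.6398 mol.
Reaction (1): NH4Cl→HCl ratio 1:1 ⇒ n(HCl) = 3.6398 mol.
Reaction (2): HCl→H2 ratio 2:1 ⇒ n(H2) = 1.8199 mol.
Reaction (3): H2→H2O ratio 2:2 ⇒ n(H2O) = 1.8199 mol.
Mass of H2O = 1.8199 × 18.016 = 32.787 g.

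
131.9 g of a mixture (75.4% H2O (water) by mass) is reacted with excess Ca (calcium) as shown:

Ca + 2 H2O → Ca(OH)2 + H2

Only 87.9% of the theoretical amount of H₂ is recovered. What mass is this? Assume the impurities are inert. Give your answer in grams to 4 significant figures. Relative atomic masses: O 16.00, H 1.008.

Pure H2O available = 131.9 g × 0.754 = 99.453 g.
M(H2O) = 2(1.008) + 16.00 = 18.016 g/mol.
M(H2) = 2(1.008) = 2.016 g/mol.
n(H2O) = 99.453 g / 18.016 g/mol = 5.5202 mol.
From the equation the H2O:H2 mole ratio is 2:1, so n(H2) = 5.5202 × 1/2 = 2.7601 mol.
Mass of H2 = 2.7601 mol × 2.016 g/mol = 5.5644 g.
Actual mass collected = 5.5644 g × 0.879 = 4.8911 g.

4.891 g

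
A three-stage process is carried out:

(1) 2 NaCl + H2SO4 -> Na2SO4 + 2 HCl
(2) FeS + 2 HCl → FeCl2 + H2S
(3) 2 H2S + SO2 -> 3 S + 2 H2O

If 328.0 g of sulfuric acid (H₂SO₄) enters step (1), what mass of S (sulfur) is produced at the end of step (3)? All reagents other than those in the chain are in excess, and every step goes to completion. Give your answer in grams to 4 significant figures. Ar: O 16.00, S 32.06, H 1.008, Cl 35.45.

160.8 g

M(H2SO4) = 2(1.008) + 32.06 + 4(16.00) = 98.076 g/mol.
M(S) = 32.06 g/mol.
n(H2SO4) = 328.0 / 98.076 = 3.3443 mol.
Reaction (1): H2SO4→HCl ratio 1:2 ⇒ n(HCl) = 6.6887 mol.
Reaction (2): HCl→H2S ratio 2:1 ⇒ n(H2S) = 3.3443 mol.
Reaction (3): H2S→S ratio 2:3 ⇒ n(S) = 5.0165 mol.
Mass of S = 5.0165 × 32.06 = 160.83 g.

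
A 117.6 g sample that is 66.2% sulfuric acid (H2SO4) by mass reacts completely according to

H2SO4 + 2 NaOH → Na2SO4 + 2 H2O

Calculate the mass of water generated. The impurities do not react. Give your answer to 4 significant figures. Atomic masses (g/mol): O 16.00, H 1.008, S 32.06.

28.60 g

Mass of pure H2SO4 = 117.6 g × 0.662 = 77.851 g.
M(H2SO4) = 2(1.008) + 32.06 + 4(16.00) = 98.076 g/mol.
M(H2O) = 2(1.008) + 16.00 = 18.016 g/mol.
n(H2SO4) = 77.851 g / 98.076 g/mol = 0.79378 mol.
From the equation the H2SO4:H2O mole ratio is 1:2, so n(H2O) = 0.79378 × 2/1 = 1.5876 mol.
Mass of H2O = 1.5876 mol × 18.016 g/mol = 28.602 g.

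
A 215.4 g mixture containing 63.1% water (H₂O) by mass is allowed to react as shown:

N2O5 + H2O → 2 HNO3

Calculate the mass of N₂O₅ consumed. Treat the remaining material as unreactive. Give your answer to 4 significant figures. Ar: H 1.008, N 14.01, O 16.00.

814.9 g

Mass of pure H2O = 215.4 g × 0.631 = 135.92 g.
M(H2O) = 2(1.008) + 16.00 = 18.016 g/mol.
M(N2O5) = 2(14.01) + 5(16.00) = 108.02 g/mol.
n(H2O) = 135.92 g / 18.016 g/mol = 7.5443 mol.
From the equation the H2O:N2O5 mole ratio is 1:1, so n(N2O5) = 7.5443 × 1/1 = 7.5443 mol.
Mass of N2O5 = 7.5443 mol × 108.02 g/mol = 814.93 g.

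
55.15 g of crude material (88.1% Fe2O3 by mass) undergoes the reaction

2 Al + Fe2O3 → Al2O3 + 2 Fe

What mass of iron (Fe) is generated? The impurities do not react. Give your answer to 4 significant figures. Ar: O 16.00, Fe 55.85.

Mass of pure Fe2O3 = 55.15 g × 0.881 = 48.587 g.
M(Fe2O3) = 2(55.85) + 3(16.00) = 159.70 g/mol.
M(Fe) = 55.85 g/mol.
n(Fe2O3) = 48.587 g / 159.70 g/mol = 0.30424 mol.
From the equation the Fe2O3:Fe mole ratio is 1:2, so n(Fe) = 0.30424 × 2/1 = 0.60848 mol.
Mass of Fe = 0.60848 mol × 55.85 g/mol = 33.984 g.

33.98 g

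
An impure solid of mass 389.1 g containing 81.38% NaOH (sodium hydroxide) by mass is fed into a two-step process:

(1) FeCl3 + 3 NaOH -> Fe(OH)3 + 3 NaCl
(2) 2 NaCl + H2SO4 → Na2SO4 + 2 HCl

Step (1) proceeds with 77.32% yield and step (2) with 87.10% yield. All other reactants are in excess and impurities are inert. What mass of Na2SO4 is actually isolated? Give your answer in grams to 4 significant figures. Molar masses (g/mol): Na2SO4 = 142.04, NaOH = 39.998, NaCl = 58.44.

378.6 g

Pure NaOH = 389.1 × 0.8138 = 316.65 g.
n(NaOH) = 316.65 / 39.998 = 7.9166 mol.
Step 1 (NaOH:NaCl = 3:3): theoretical n(NaCl) = 7.9166 mol; at 77.32% yield, n(NaCl) = 6.1211 mol.
Step 2 (NaCl:Na2SO4 = 2:1): theoretical n(Na2SO4) = 3.0606 mol, so theoretical mass = 3.0606 × 142.04 = 434.72 g.
At 87.10% yield, actual mass of Na2SO4 = 434.72 × 0.8710 = 378.64 g.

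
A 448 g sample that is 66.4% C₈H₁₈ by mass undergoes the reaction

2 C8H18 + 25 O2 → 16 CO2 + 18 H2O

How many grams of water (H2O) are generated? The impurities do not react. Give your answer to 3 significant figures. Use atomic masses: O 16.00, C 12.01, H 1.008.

422 g

Mass of pure C8H18 = 448 g × 0.664 = 297.5 g.
M(C8H18) = 8(12.01) + 18(1.008) = 114.224 g/mol.
M(H2O) = 2(1.008) + 16.00 = 18.016 g/mol.
n(C8H18) = 297.5 g / 114.224 g/mol = 2.604 mol.
From the equation the C8H18:H2O mole ratio is 2:18, so n(H2O) = 2.604 × 18/2 = 23.44 mol.
Mass of H2O = 23.44 mol × 18.016 g/mol = 422.3 g.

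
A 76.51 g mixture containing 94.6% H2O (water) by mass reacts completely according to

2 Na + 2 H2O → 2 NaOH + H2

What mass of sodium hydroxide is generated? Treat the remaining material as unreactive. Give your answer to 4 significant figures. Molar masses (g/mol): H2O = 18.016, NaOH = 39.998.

Mass of pure H2O = 76.51 g × 0.946 = 72.378 g.
n(H2O) = 72.378 g / 18.016 g/mol = 4.0175 mol.
From the equation the H2O:NaOH mole ratio is 2:2, so n(NaOH) = 4.0175 × 2/2 = 4.0175 mol.
Mass of NaOH = 4.0175 mol × 39.998 g/mol = 160.69 g.

160.7 g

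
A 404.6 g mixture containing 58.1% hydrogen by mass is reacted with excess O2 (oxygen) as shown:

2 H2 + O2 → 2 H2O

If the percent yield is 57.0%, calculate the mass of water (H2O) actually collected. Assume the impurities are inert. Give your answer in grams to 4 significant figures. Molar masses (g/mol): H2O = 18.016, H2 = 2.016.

Pure H2 available = 404.6 g × 0.581 = 235.07 g.
n(H2) = 235.07 g / 2.016 g/mol = 116.60 mol.
From the equation the H2:H2O mole ratio is 2:2, so n(H2O) = 116.60 × 2/2 = 116.60 mol.
Mass of H2O = 116.60 mol × 18.016 g/mol = 2100.7 g.
Actual mass collected = 2100.7 g × 0.570 = 1197.4 g.

1197 g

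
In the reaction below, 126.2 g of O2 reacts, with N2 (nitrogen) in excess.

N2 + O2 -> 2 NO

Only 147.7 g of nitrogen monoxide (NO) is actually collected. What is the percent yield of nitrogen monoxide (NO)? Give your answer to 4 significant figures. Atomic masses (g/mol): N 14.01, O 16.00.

62.40 %

M(O2) = 2(16.00) = 32.00 g/mol.
M(NO) = 14.01 + 16.00 = 30.01 g/mol.
n(O2) = 126.20 g / 32.00 g/mol = 3.9438 mol.
From the equation the O2:NO mole ratio is 1:2, so n(NO) = 3.9438 × 2/1 = 7.8875 mol.
Mass of NO = 7.8875 mol × 30.01 g/mol = 236.70 g.
This is the theoretical yield. Percent yield = 147.7 g / 236.70 g × 100% = 62.399%.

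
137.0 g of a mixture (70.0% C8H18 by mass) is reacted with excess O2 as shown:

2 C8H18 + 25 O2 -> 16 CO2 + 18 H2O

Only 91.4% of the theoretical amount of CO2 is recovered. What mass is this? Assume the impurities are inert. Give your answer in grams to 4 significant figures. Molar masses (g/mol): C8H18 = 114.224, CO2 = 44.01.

270.2 g

Pure C8H18 available = 137.0 g × 0.700 = 95.900 g.
n(C8H18) = 95.900 g / 114.224 g/mol = 0.83958 mol.
From the equation the C8H18:CO2 mole ratio is 2:16, so n(CO2) = 0.83958 × 16/2 = 6.7166 mol.
Mass of CO2 = 6.7166 mol × 44.01 g/mol = 295.60 g.
Actual mass collected = 295.60 g × 0.914 = 270.18 g.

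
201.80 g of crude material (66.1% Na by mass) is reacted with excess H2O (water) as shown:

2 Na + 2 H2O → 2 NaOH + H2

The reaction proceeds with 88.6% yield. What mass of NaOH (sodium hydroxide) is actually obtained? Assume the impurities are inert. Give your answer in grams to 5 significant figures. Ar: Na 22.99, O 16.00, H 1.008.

Pure Na available = 201.80 g × 0.661 = 133.390 g.
M(Na) = 22.99 g/mol.
M(NaOH) = 22.99 + 16.00 + 1.008 = 39.998 g/mol.
n(Na) = 133.390 g / 22.99 g/mol = 5.80208 mol.
From the equation the Na:NaOH mole ratio is 2:2, so n(NaOH) = 5.80208 × 2/2 = 5.80208 mol.
Mass of NaOH = 5.80208 mol × 39.998 g/mol = 232.072 g.
Actual mass collected = 232.072 g × 0.886 = 205.615 g.

205.62 g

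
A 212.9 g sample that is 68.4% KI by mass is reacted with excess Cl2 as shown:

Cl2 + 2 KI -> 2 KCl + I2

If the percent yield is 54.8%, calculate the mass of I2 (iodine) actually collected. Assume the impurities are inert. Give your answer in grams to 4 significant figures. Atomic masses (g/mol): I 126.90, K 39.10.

61.01 g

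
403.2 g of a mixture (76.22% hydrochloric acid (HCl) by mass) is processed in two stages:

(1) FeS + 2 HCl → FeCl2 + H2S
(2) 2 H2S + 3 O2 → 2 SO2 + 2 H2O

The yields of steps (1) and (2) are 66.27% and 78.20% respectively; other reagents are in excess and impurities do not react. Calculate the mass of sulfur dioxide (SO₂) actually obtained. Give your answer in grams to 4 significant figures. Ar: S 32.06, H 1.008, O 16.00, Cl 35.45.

139.9 g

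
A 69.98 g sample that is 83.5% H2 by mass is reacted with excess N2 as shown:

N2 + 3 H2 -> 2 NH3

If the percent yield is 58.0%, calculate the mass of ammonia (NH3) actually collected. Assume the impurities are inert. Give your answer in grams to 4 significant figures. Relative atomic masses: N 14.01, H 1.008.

190.9 g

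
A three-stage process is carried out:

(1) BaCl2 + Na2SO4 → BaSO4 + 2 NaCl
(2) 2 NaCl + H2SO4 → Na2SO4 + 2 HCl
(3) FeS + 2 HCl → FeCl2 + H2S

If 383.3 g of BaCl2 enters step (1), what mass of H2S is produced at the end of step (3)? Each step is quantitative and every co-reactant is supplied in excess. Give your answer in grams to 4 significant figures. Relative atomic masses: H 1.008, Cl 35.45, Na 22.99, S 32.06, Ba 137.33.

M(BaCl2) = 137.33 + 2(35.45) = 208.23 g/mol.
M(H2S) = 2(1.008) + 32.06 = 34.076 g/mol.
n(BaCl2) = 383.3 / 208.23 = 1.8408 mol.
Reaction (1): BaCl2→NaCl ratio 1:2 ⇒ n(NaCl) = 3.6815 mol.
Reaction (2): NaCl→HCl ratio 2:2 ⇒ n(HCl) = 3.6815 mol.
Reaction (3): HCl→H2S ratio 2:1 ⇒ n(H2S) = 1.8408 mol.
Mass of H2S = 1.8408 × 34.076 = 62.725 g.

62.73 g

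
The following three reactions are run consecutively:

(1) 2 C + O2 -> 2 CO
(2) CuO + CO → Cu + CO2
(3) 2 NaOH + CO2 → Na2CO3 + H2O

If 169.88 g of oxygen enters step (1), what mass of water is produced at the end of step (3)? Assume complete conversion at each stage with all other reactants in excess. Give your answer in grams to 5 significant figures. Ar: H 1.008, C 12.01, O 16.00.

M(O2) = 2(16.00) = 32.00 g/mol.
M(H2O) = 2(1.008) + 16.00 = 18.016 g/mol.
n(O2) = 169.88 / 32.00 = 5.30875 mol.
Reaction (1): O2→CO ratio 1:2 ⇒ n(CO) = 10.6175 mol.
Reaction (2): CO→CO2 ratio 1:1 ⇒ n(CO2) = 10.6175 mol.
Reaction (3): CO2→H2O ratio 1:1 ⇒ n(H2O) = 10.6175 mol.
Mass of H2O = 10.6175 × 18.016 = 191.285 g.

191.28 g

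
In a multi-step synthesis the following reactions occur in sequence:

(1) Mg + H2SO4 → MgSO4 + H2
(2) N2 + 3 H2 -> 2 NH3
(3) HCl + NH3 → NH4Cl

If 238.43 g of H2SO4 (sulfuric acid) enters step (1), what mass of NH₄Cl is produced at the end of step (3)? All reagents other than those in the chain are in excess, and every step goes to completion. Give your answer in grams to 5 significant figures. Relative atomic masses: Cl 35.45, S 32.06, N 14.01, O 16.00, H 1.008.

M(H2SO4) = 2(1.008) + 32.06 + 4(16.00) = 98.076 g/mol.
M(NH4Cl) = 14.01 + 4(1.008) + 35.45 = 53.492 g/mol.
n(H2SO4) = 238.43 / 98.076 = 2.43107 mol.
Reaction (1): H2SO4→H2 ratio 1:1 ⇒ n(H2) = 2.43107 mol.
Reaction (2): H2→NH3 ratio 3:2 ⇒ n(NH3) = 1.62072 mol.
Reaction (3): NH3→NH4Cl ratio 1:1 ⇒ n(NH4Cl) = 1.62072 mol.
Mass of NH4Cl = 1.62072 × 53.492 = 86.6953 g.

86.695 g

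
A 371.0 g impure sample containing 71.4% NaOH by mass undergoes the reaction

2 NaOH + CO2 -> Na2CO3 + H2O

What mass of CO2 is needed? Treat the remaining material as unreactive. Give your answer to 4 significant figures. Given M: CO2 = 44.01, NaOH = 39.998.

145.7 g

Mass of pure NaOH = 371.0 g × 0.714 = 264.89 g.
n(NaOH) = 264.89 g / 39.998 g/mol = 6.6227 mol.
From the equation the NaOH:CO2 mole ratio is 2:1, so n(CO2) = 6.6227 × 1/2 = 3.3113 mol.
Mass of CO2 = 3.3113 mol × 44.01 g/mol = 145.73 g.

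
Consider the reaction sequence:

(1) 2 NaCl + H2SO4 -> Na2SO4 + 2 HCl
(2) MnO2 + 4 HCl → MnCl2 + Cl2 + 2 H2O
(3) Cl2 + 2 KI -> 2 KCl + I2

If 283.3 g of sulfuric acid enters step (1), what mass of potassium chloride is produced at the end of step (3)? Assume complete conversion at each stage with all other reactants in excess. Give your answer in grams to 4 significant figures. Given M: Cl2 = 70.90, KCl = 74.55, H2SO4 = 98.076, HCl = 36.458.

n(H2SO4) = 283.3 / 98.076 = 2.8886 mol.
Reaction (1): H2SO4→HCl ratio 1:2 ⇒ n(HCl) = 5.7772 mol.
Reaction (2): HCl→Cl2 ratio 4:1 ⇒ n(Cl2) = 1.4443 mol.
Reaction (3): Cl2→KCl ratio 1:2 ⇒ n(KCl) = 2.8886 mol.
Mass of KCl = 2.8886 × 74.55 = 215.34 g.

215.3 g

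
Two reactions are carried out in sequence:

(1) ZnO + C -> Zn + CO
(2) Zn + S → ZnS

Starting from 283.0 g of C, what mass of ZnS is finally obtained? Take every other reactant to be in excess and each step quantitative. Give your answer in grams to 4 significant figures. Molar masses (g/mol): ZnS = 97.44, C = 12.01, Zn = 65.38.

n(C) = 283.00 / 12.01 = 23.564 mol.
Step 1 gives a 1:1 ratio of C to Zn, so n(Zn) = 23.564 mol.
In step 2 the Zn:ZnS ratio is 1:1, so n(ZnS) = 23.564 mol.
Mass of ZnS = 23.564 × 97.44 = 2296.0 g.

2296 g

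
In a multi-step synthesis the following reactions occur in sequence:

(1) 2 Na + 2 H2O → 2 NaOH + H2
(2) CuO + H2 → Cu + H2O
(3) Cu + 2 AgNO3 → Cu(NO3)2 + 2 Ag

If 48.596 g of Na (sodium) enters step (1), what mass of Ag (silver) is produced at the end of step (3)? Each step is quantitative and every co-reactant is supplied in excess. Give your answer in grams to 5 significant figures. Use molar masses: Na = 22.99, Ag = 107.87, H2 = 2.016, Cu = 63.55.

228.01 g

n(Na) = 48.596 / 22.99 = 2.11379 mol.
Reaction (1): Na→H2 ratio 2:1 ⇒ n(H2) = 1.05689 mol.
Reaction (2): H2→Cu ratio 1:1 ⇒ n(Cu) = 1.05689 mol.
Reaction (3): Cu→Ag ratio 1:2 ⇒ n(Ag) = 2.11379 mol.
Mass of Ag = 2.11379 × 107.87 = 228.014 g.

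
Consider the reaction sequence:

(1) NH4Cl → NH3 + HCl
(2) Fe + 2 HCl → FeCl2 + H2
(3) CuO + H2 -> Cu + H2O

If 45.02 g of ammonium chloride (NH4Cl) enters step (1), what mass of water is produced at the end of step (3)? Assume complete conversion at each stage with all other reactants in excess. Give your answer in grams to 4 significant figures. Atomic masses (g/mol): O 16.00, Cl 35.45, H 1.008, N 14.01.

7.581 g

M(NH4Cl) = 14.01 + 4(1.008) + 35.45 = 53.492 g/mol.
M(H2O) = 2(1.008) + 16.00 = 18.016 g/mol.
n(NH4Cl) = 45.02 / 53.492 = 0.84162 mol.
Reaction (1): NH4Cl→HCl ratio 1:1 ⇒ n(HCl) = 0.84162 mol.
Reaction (2): HCl→H2 ratio 2:1 ⇒ n(H2) = 0.42081 mol.
Reaction (3): H2→H2O ratio 1:1 ⇒ n(H2O) = 0.42081 mol.
Mass of H2O = 0.42081 × 18.016 = 7.5813 g.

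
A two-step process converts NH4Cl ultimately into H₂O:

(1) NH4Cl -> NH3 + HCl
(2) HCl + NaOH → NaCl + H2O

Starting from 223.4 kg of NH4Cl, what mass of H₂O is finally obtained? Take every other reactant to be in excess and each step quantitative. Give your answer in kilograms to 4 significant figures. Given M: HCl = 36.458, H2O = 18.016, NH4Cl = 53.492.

223.4 kg = 223400 g.
n(NH4Cl) = 223400 / 53.492 = 4176.3 mol.
Step 1 gives a 1:1 ratio of NH4Cl to HCl, so n(HCl) = 4176.3 mol.
In step 2 the HCl:H2O ratio is 1:1, so n(H2O) = 4176.3 mol.
Mass of H2O = 4176.3 × 18.016 = 75241 g = 75.24 kg.

75.24 kg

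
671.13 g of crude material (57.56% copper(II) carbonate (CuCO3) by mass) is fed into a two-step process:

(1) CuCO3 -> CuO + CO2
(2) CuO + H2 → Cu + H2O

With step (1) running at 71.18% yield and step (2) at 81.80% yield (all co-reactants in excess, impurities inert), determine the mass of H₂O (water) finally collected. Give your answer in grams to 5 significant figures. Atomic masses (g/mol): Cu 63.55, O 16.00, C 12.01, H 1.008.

Pure CuCO3 = 671.13 × 0.5756 = 386.302 g.
M(CuCO3) = 63.55 + 12.01 + 3(16.00) = 123.56 g/mol.
M(H2O) = 2(1.008) + 16.00 = 18.016 g/mol.
n(CuCO3) = 386.302 / 123.56 = 3.12644 mol.
Step 1 (CuCO3:CuO = 1:1): theoretical n(CuO) = 3.12644 mol; at 71.18% yield, n(CuO) = 2.22540 mol.
Step 2 (CuO:H2O = 1:1): theoretical n(H2O) = 2.22540 mol, so theoretical mass = 2.22540 × 18.016 = 40.0928 g.
At 81.80% yield, actual mass of H2O = 40.0928 × 0.8180 = 32.7959 g.

32.796 g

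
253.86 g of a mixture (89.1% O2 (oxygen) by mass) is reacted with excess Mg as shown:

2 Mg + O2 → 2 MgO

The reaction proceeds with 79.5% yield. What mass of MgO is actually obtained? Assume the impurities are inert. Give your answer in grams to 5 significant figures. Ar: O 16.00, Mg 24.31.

Pure O2 available = 253.86 g × 0.891 = 226.189 g.
M(O2) = 2(16.00) = 32.00 g/mol.
M(MgO) = 24.31 + 16.00 = 40.31 g/mol.
n(O2) = 226.189 g / 32.00 g/mol = 7.06841 mol.
From the equation the O2:MgO mole ratio is 1:2, so n(MgO) = 7.06841 × 2/1 = 14.1368 mol.
Mass of MgO = 14.1368 mol × 40.31 g/mol = 569.856 g.
Actual mass collected = 569.856 g × 0.795 = 453.035 g.

453.04 g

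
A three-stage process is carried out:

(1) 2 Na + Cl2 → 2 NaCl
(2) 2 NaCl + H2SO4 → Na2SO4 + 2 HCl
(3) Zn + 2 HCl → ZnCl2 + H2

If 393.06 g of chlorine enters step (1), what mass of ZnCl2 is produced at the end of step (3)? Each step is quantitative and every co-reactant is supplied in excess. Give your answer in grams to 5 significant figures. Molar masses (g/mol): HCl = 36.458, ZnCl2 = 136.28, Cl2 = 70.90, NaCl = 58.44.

n(Cl2) = 393.06 / 70.90 = 5.54386 mol.
Reaction (1): Cl2→NaCl ratio 1:2 ⇒ n(NaCl) = 11.0877 mol.
Reaction (2): NaCl→HCl ratio 2:2 ⇒ n(HCl) = 11.0877 mol.
Reaction (3): HCl→ZnCl2 ratio 2:1 ⇒ n(ZnCl2) = 5.54386 mol.
Mass of ZnCl2 = 5.54386 × 136.28 = 755.518 g.

755.52 g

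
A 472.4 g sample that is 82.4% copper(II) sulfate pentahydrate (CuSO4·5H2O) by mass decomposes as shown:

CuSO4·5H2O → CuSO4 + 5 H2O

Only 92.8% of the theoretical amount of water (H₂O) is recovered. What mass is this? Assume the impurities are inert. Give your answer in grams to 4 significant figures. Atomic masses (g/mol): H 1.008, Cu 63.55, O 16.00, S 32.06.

130.3 g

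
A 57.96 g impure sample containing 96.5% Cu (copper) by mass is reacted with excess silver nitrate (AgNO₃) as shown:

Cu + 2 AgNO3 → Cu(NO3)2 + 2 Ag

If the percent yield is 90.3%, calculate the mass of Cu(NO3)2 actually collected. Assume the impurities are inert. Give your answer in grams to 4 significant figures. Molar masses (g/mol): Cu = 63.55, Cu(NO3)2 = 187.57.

149.1 g

Pure Cu available = 57.96 g × 0.965 = 55.931 g.
n(Cu) = 55.931 g / 63.55 g/mol = 0.88012 mol.
From the equation the Cu:Cu(NO3)2 mole ratio is 1:1, so n(Cu(NO3)2) = 0.88012 × 1/1 = 0.88012 mol.
Mass of Cu(NO3)2 = 0.88012 mol × 187.57 g/mol = 165.08 g.
Actual mass collected = 165.08 g × 0.903 = 149.07 g.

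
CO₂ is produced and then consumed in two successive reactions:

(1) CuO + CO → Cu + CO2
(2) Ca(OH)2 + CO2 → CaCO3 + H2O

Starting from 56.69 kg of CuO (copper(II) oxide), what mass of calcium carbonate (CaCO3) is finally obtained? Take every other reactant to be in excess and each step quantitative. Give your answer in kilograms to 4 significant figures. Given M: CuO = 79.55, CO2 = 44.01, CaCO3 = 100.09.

71.33 kg

56.69 kg = 56690 g.
n(CuO) = 56690 / 79.55 = 712.63 mol.
Step 1 gives a 1:1 ratio of CuO to CO2, so n(CO2) = 712.63 mol.
In step 2 the CO2:CaCO3 ratio is 1:1, so n(CaCO3) = 712.63 mol.
Mass of CaCO3 = 712.63 × 100.09 = 71327 g = 71.33 kg.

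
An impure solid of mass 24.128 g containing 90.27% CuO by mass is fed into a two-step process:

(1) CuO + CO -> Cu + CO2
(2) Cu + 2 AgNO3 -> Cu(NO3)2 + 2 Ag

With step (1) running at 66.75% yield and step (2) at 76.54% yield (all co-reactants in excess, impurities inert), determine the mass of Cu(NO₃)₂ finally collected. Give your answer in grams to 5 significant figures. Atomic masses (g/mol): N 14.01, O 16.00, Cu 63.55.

26.238 g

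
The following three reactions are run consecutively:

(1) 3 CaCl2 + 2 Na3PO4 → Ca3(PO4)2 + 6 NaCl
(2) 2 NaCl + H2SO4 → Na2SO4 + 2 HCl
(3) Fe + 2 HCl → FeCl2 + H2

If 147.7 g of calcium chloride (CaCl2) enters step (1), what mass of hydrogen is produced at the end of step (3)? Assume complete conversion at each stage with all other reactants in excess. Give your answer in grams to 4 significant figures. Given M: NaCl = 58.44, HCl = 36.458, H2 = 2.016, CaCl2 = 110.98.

2.683 g

n(CaCl2) = 147.7 / 110.98 = 1.3309 mol.
Reaction (1): CaCl2→NaCl ratio 3:6 ⇒ n(NaCl) = 2.6617 mol.
Reaction (2): NaCl→HCl ratio 2:2 ⇒ n(HCl) = 2.6617 mol.
Reaction (3): HCl→H2 ratio 2:1 ⇒ n(H2) = 1.3309 mol.
Mass of H2 = 1.3309 × 2.016 = 2.6830 g.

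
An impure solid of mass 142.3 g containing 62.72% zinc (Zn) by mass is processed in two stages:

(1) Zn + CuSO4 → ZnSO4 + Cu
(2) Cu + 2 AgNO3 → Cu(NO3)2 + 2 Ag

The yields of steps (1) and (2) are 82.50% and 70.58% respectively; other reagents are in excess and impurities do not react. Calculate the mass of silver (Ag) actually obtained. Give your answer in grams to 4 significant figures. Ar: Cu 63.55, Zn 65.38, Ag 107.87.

Pure Zn = 142.3 × 0.6272 = 89.251 g.
M(Zn) = 65.38 g/mol.
M(Ag) = 107.87 g/mol.
n(Zn) = 89.251 / 65.38 = 1.3651 mol.
Step 1 (Zn:Cu = 1:1): theoretical n(Cu) = 1.3651 mol; at 82.50% yield, n(Cu) = 1.1262 mol.
Step 2 (Cu:Ag = 1:2): theoretical n(Ag) = 2.2524 mol, so theoretical mass = 2.2524 × 107.87 = 242.97 g.
At 70.58% yield, actual mass of Ag = 242.97 × 0.7058 = 171.49 g.

171.5 g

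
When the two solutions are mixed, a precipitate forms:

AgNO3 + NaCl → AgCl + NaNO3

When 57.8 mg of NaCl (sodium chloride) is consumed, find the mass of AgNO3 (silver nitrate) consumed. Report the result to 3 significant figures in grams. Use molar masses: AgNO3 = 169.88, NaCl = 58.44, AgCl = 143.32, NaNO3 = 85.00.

0.168 g

Convert: 57.8 mg = 0.05780 g.
n(NaCl) = 0.05780 g / 58.44 g/mol = 0.0009890 mol.
From the equation the NaCl:AgNO3 mole ratio is 1:1, so n(AgNO3) = 0.0009890 × 1/1 = 0.0009890 mol.
Mass of AgNO3 = 0.0009890 mol × 169.88 g/mol = 0.1680 g.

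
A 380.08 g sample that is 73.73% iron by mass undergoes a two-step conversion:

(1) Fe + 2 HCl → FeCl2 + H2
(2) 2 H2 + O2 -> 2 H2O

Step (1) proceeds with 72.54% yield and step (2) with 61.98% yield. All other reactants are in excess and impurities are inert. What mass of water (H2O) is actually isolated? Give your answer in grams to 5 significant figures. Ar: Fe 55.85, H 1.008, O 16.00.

40.643 g

Pure Fe = 380.08 × 0.7373 = 280.233 g.
M(Fe) = 55.85 g/mol.
M(H2O) = 2(1.008) + 16.00 = 18.016 g/mol.
n(Fe) = 280.233 / 55.85 = 5.01760 mol.
Step 1 (Fe:H2 = 1:1): theoretical n(H2) = 5.01760 mol; at 72.54% yield, n(H2) = 3.63977 mol.
Step 2 (H2:H2O = 2:2): theoretical n(H2O) = 3.63977 mol, so theoretical mass = 3.63977 × 18.016 = 65.5740 g.
At 61.98% yield, actual mass of H2O = 65.5740 × 0.6198 = 40.6428 g.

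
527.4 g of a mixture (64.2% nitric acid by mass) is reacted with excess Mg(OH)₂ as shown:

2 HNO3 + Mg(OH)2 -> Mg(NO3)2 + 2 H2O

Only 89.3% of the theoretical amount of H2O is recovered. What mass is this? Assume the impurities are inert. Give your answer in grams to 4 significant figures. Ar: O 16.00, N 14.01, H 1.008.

86.44 g

Pure HNO3 available = 527.4 g × 0.642 = 338.59 g.
M(HNO3) = 1.008 + 14.01 + 3(16.00) = 63.018 g/mol.
M(H2O) = 2(1.008) + 16.00 = 18.016 g/mol.
n(HNO3) = 338.59 g / 63.018 g/mol = 5.3729 mol.
From the equation the HNO3:H2O mole ratio is 2:2, so n(H2O) = 5.3729 × 2/2 = 5.3729 mol.
Mass of H2O = 5.3729 mol × 18.016 g/mol = 96.799 g.
Actual mass collected = 96.799 g × 0.893 = 86.441 g.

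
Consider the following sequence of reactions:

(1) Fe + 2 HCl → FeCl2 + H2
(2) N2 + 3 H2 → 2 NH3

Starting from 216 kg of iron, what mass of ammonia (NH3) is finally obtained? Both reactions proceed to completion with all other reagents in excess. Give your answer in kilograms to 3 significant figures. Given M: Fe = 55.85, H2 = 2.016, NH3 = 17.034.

216 kg = 216000 g.
n(Fe) = 216000 / 55.85 = 3868 mol.
Step 1 gives a 1:1 ratio of Fe to H2, so n(H2) = 3868 mol.
In step 2 the H2:NH3 ratio is 3:2, so n(NH3) = 2578 mol.
Mass of NH3 = 2578 × 17.034 = 43920 g = 43.9 kg.

43.9 kg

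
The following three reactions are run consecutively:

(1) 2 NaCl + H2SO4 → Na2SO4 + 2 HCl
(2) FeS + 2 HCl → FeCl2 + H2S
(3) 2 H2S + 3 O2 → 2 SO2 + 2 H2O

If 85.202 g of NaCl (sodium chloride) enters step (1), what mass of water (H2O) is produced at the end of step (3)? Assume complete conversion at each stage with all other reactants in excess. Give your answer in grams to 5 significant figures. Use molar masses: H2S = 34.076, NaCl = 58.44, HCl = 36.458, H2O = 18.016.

13.133 g

n(NaCl) = 85.202 / 58.44 = 1.45794 mol.
Reaction (1): NaCl→HCl ratio 2:2 ⇒ n(HCl) = 1.45794 mol.
Reaction (2): HCl→H2S ratio 2:1 ⇒ n(H2S) = 0.728970 mol.
Reaction (3): H2S→H2O ratio 2:2 ⇒ n(H2O) = 0.728970 mol.
Mass of H2O = 0.728970 × 18.016 = 13.1331 g.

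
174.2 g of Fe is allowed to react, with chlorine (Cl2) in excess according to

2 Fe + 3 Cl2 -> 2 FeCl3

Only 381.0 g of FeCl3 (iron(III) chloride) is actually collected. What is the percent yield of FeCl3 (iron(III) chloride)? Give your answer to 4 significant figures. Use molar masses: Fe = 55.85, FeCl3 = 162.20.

n(Fe) = 174.20 g / 55.85 g/mol = 3.1191 mol.
From the equation the Fe:FeCl3 mole ratio is 2:2, so n(FeCl3) = 3.1191 × 2/2 = 3.1191 mol.
Mass of FeCl3 = 3.1191 mol × 162.20 g/mol = 505.91 g.
This is the theoretical yield. Percent yield = 381.0 g / 505.91 g × 100% = 75.309%.

75.31 %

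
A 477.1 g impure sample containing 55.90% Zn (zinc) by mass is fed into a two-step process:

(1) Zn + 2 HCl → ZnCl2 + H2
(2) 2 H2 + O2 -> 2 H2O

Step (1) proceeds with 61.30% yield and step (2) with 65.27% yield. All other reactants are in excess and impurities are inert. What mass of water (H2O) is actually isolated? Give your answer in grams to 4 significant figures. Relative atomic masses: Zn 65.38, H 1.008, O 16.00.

Pure Zn = 477.1 × 0.5590 = 266.70 g.
M(Zn) = 65.38 g/mol.
M(H2O) = 2(1.008) + 16.00 = 18.016 g/mol.
n(Zn) = 266.70 / 65.38 = 4.0792 mol.
Step 1 (Zn:H2 = 1:1): theoretical n(H2) = 4.0792 mol; at 61.30% yield, n(H2) = 2.5006 mol.
Step 2 (H2:H2O = 2:2): theoretical n(H2O) = 2.5006 mol, so theoretical mass = 2.5006 × 18.016 = 45.050 g.
At 65.27% yield, actual mass of H2O = 45.050 × 0.6527 = 29.404 g.

29.40 g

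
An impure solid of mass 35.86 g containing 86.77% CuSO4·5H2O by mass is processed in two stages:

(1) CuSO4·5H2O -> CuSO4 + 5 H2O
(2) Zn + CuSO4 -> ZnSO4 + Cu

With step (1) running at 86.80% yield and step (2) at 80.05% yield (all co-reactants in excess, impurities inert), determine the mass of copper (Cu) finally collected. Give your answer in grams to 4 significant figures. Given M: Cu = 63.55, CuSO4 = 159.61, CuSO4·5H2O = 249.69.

Pure CuSO4·5H2O = 35.86 × 0.8677 = 31.116 g.
n(CuSO4·5H2O) = 31.116 / 249.69 = 0.12462 mol.
Step 1 (CuSO4·5H2O:CuSO4 = 1:1): theoretical n(CuSO4) = 0.12462 mol; at 86.80% yield, n(CuSO4) = 0.10817 mol.
Step 2 (CuSO4:Cu = 1:1): theoretical n(Cu) = 0.10817 mol, so theoretical mass = 0.10817 × 63.55 = 6.8741 g.
At 80.05% yield, actual mass of Cu = 6.8741 × 0.8005 = 5.5027 g.

5.503 g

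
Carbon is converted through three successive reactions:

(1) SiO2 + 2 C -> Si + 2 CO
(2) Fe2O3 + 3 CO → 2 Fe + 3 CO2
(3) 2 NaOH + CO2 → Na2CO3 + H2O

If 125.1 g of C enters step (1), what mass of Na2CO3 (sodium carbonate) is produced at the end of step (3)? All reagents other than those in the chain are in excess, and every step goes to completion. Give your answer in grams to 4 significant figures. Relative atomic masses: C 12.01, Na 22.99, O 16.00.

1104 g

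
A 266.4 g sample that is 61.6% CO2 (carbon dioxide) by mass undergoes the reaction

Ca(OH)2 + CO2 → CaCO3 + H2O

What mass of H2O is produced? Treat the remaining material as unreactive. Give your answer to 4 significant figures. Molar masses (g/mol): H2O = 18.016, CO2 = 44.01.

Mass of pure CO2 = 266.4 g × 0.616 = 164.10 g.
n(CO2) = 164.10 g / 44.01 g/mol = 3.7288 mol.
From the equation the CO2:H2O mole ratio is 1:1, so n(H2O) = 3.7288 × 1/1 = 3.7288 mol.
Mass of H2O = 3.7288 mol × 18.016 g/mol = 67.177 g.

67.18 g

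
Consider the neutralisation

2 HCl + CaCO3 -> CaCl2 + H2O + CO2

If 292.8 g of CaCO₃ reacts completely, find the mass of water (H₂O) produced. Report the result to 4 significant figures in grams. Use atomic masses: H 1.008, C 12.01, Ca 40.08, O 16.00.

M(CaCO3) = 40.08 + 12.01 + 3(16.00) = 100.09 g/mol.
M(H2O) = 2(1.008) + 16.00 = 18.016 g/mol.
n(CaCO3) = 292.80 g / 100.09 g/mol = 2.9254 mol.
From the equation the CaCO3:H2O mole ratio is 1:1, so n(H2O) = 2.9254 × 1/1 = 2.9254 mol.
Mass of H2O = 2.9254 mol × 18.016 g/mol = 52.703 g.

52.70 g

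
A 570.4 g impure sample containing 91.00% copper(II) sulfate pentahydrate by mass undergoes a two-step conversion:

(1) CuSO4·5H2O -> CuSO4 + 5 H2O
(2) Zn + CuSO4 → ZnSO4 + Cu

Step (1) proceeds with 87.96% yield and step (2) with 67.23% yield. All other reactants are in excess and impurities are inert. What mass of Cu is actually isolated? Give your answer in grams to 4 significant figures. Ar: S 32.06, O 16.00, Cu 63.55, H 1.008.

78.12 g

Pure CuSO4·5H2O = 570.4 × 0.9100 = 519.06 g.
M(CuSO4·5H2O) = 63.55 + 32.06 + 9(16.00) + 10(1.008) = 249.69 g/mol.
M(Cu) = 63.55 g/mol.
n(CuSO4·5H2O) = 519.06 / 249.69 = 2.0788 mol.
Step 1 (CuSO4·5H2O:CuSO4 = 1:1): theoretical n(CuSO4) = 2.0788 mol; at 87.96% yield, n(CuSO4) = 1.8285 mol.
Step 2 (CuSO4:Cu = 1:1): theoretical n(Cu) = 1.8285 mol, so theoretical mass = 1.8285 × 63.55 = 116.20 g.
At 67.23% yield, actual mass of Cu = 116.20 × 0.6723 = 78.124 g.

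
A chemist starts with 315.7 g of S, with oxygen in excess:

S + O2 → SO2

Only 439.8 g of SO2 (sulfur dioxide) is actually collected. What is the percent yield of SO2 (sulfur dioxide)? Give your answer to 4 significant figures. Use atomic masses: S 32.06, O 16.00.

M(S) = 32.06 g/mol.
M(SO2) = 32.06 + 2(16.00) = 64.06 g/mol.
n(S) = 315.70 g / 32.06 g/mol = 9.8472 mol.
From the equation the S:SO2 mole ratio is 1:1, so n(SO2) = 9.8472 × 1/1 = 9.8472 mol.
Mass of SO2 = 9.8472 mol × 64.06 g/mol = 630.81 g.
This is the theoretical yield. Percent yield = 439.8 g / 630.81 g × 100% = 69.720%.

69.72 %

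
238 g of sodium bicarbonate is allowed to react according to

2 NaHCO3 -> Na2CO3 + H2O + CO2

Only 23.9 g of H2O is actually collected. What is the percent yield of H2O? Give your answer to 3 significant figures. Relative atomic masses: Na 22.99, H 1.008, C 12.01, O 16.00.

93.7 %

M(NaHCO3) = 22.99 + 1.008 + 12.01 + 3(16.00) = 84.008 g/mol.
M(H2O) = 2(1.008) + 16.00 = 18.016 g/mol.
n(NaHCO3) = 238.0 g / 84.008 g/mol = 2.833 mol.
From the equation the NaHCO3:H2O mole ratio is 2:1, so n(H2O) = 2.833 × 1/2 = 1.417 mol.
Mass of H2O = 1.417 mol × 18.016 g/mol = 25.52 g.
This is the theoretical yield. Percent yield = 23.9 g / 25.52 g × 100% = 93.65%.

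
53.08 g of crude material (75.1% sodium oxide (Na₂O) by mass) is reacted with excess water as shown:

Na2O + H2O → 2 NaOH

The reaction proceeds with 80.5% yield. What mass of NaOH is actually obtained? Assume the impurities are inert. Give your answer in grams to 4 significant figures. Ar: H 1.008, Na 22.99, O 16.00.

41.42 g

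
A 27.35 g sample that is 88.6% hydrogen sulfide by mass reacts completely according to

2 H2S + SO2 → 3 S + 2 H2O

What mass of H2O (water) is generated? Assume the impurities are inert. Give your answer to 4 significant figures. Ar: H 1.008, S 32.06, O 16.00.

Mass of pure H2S = 27.35 g × 0.886 = 24.232 g.
M(H2S) = 2(1.008) + 32.06 = 34.076 g/mol.
M(H2O) = 2(1.008) + 16.00 = 18.016 g/mol.
n(H2S) = 24.232 g / 34.076 g/mol = 0.71112 mol.
From the equation the H2S:H2O mole ratio is 2:2, so n(H2O) = 0.71112 × 2/2 = 0.71112 mol.
Mass of H2O = 0.71112 mol × 18.016 g/mol = 12.812 g.

12.81 g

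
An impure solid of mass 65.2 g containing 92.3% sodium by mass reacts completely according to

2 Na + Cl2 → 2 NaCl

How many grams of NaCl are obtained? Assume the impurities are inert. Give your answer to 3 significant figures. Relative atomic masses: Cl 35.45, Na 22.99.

153 g

Mass of pure Na = 65.2 g × 0.923 = 60.18 g.
M(Na) = 22.99 g/mol.
M(NaCl) = 22.99 + 35.45 = 58.44 g/mol.
n(Na) = 60.18 g / 22.99 g/mol = 2.618 mol.
From the equation the Na:NaCl mole ratio is 2:2, so n(NaCl) = 2.618 × 2/2 = 2.618 mol.
Mass of NaCl = 2.618 mol × 58.44 g/mol = 153.0 g.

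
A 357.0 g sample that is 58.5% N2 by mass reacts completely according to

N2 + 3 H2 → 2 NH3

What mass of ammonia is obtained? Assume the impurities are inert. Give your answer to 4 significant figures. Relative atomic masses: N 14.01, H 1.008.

Mass of pure N2 = 357.0 g × 0.585 = 208.84 g.
M(N2) = 2(14.01) = 28.02 g/mol.
M(NH3) = 14.01 + 3(1.008) = 17.034 g/mol.
n(N2) = 208.84 g / 28.02 g/mol = 7.4534 mol.
From the equation the N2:NH3 mole ratio is 1:2, so n(NH3) = 7.4534 × 2/1 = 14.907 mol.
Mass of NH3 = 14.907 mol × 17.034 g/mol = 253.92 g.

253.9 g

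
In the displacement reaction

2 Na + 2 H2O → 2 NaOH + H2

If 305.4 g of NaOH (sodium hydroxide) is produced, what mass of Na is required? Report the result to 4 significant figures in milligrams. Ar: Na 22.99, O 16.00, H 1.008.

M(NaOH) = 22.99 + 16.00 + 1.008 = 39.998 g/mol.
M(Na) = 22.99 g/mol.
n(NaOH) = 305.40 g / 39.998 g/mol = 7.6354 mol.
From the equation the NaOH:Na mole ratio is 2:2, so n(Na) = 7.6354 × 2/2 = 7.6354 mol.
Mass of Na = 7.6354 mol × 22.99 g/mol = 175.54 g.
Converting to mg: 175.54 g = 175500 mg.

175500 mg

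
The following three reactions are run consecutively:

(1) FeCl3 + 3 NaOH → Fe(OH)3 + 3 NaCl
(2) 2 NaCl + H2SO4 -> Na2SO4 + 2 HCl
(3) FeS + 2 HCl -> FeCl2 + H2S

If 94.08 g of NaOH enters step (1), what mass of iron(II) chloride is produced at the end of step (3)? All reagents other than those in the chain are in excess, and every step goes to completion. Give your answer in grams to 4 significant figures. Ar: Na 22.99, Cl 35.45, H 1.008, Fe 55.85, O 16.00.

149.1 g

M(NaOH) = 22.99 + 16.00 + 1.008 = 39.998 g/mol.
M(FeCl2) = 55.85 + 2(35.45) = 126.75 g/mol.
n(NaOH) = 94.08 / 39.998 = 2.3521 mol.
Reaction (1): NaOH→NaCl ratio 3:3 ⇒ n(NaCl) = 2.3521 mol.
Reaction (2): NaCl→HCl ratio 2:2 ⇒ n(HCl) = 2.3521 mol.
Reaction (3): HCl→FeCl2 ratio 2:1 ⇒ n(FeCl2) = 1.1761 mol.
Mass of FeCl2 = 1.1761 × 126.75 = 149.07 g.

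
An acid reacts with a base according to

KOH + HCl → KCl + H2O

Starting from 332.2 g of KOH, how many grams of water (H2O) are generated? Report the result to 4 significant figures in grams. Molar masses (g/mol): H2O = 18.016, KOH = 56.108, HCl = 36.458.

n(KOH) = 332.20 g / 56.108 g/mol = 5.9207 mol.
From the equation the KOH:H2O mole ratio is 1:1, so n(H2O) = 5.9207 × 1/1 = 5.9207 mol.
Mass of H2O = 5.9207 mol × 18.016 g/mol = 106.67 g.

106.7 g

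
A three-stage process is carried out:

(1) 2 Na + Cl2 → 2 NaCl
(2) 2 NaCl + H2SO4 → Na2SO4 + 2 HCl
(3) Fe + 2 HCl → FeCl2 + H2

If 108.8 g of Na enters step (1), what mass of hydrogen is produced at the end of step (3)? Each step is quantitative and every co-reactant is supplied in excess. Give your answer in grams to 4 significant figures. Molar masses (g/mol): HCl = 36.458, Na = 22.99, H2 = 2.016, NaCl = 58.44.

4.770 g

n(Na) = 108.8 / 22.99 = 4.7325 mol.
Reaction (1): Na→NaCl ratio 2:2 ⇒ n(NaCl) = 4.7325 mol.
Reaction (2): NaCl→HCl ratio 2:2 ⇒ n(HCl) = 4.7325 mol.
Reaction (3): HCl→H2 ratio 2:1 ⇒ n(H2) = 2.3662 mol.
Mass of H2 = 2.3662 × 2.016 = 4.7704 g.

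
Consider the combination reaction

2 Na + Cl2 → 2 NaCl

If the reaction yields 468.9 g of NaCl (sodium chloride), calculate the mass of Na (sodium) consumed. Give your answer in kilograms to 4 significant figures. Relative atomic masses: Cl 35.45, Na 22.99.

0.1845 kg

M(NaCl) = 22.99 + 35.45 = 58.44 g/mol.
M(Na) = 22.99 g/mol.
n(NaCl) = 468.90 g / 58.44 g/mol = 8.0236 mol.
From the equation the NaCl:Na mole ratio is 2:2, so n(Na) = 8.0236 × 2/2 = 8.0236 mol.
Mass of Na = 8.0236 mol × 22.99 g/mol = 184.46 g.
Converting to kg: 184.46 g = 0.1845 kg.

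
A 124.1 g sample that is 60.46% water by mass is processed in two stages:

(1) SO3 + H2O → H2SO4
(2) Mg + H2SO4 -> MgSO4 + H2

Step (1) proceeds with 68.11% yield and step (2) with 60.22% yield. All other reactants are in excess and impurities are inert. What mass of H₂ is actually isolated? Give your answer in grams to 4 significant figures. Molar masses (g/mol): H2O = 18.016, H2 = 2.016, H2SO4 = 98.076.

Pure H2O = 124.1 × 0.6046 = 75.031 g.
n(H2O) = 75.031 / 18.016 = 4.1647 mol.
Step 1 (H2O:H2SO4 = 1:1): theoretical n(H2SO4) = 4.1647 mol; at 68.11% yield, n(H2SO4) = 2.8366 mol.
Step 2 (H2SO4:H2 = 1:1): theoretical n(H2) = 2.8366 mol, so theoretical mass = 2.8366 × 2.016 = 5.7185 g.
At 60.22% yield, actual mass of H2 = 5.7185 × 0.6022 = 3.4437 g.

3.444 g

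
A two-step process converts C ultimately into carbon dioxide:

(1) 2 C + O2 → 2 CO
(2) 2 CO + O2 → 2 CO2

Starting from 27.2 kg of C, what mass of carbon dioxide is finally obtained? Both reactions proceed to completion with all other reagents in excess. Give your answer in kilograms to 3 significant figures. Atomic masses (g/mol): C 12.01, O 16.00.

M(C) = 12.01 g/mol.
M(CO2) = 12.01 + 2(16.00) = 44.01 g/mol.
27.2 kg = 27200 g.
n(C) = 27200 / 12.01 = 2265 mol.
Step 1 gives a 2:2 ratio of C to CO, so n(CO) = 2265 mol.
In step 2 the CO:CO2 ratio is 2:2, so n(CO2) = 2265 mol.
Mass of CO2 = 2265 × 44.01 = 99670 g = 99.7 kg.

99.7 kg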